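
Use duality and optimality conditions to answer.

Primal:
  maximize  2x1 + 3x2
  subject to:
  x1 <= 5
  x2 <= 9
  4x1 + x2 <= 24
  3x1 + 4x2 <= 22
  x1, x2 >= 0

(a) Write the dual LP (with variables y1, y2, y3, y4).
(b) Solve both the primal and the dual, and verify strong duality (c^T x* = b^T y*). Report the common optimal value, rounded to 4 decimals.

The standard primal-dual pair for 'max c^T x s.t. A x <= b, x >= 0' is:
  Dual:  min b^T y  s.t.  A^T y >= c,  y >= 0.

So the dual LP is:
  minimize  5y1 + 9y2 + 24y3 + 22y4
  subject to:
    y1 + 4y3 + 3y4 >= 2
    y2 + y3 + 4y4 >= 3
    y1, y2, y3, y4 >= 0

Solving the primal: x* = (0, 5.5).
  primal value c^T x* = 16.5.
Solving the dual: y* = (0, 0, 0, 0.75).
  dual value b^T y* = 16.5.
Strong duality: c^T x* = b^T y*. Confirmed.

16.5


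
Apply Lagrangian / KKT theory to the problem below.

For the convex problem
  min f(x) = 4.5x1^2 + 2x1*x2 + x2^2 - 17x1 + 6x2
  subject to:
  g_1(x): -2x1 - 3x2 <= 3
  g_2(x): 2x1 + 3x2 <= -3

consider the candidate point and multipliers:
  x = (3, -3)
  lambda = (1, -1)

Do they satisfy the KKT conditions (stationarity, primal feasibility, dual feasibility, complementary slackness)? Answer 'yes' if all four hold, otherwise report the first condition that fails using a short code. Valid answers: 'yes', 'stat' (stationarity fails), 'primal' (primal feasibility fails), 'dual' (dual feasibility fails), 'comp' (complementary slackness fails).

Gradient of f: grad f(x) = Q x + c = (4, 6)
Constraint values g_i(x) = a_i^T x - b_i:
  g_1((3, -3)) = 0
  g_2((3, -3)) = 0
Stationarity residual: grad f(x) + sum_i lambda_i a_i = (0, 0)
  -> stationarity OK
Primal feasibility (all g_i <= 0): OK
Dual feasibility (all lambda_i >= 0): FAILS
Complementary slackness (lambda_i * g_i(x) = 0 for all i): OK

Verdict: the first failing condition is dual_feasibility -> dual.

dual


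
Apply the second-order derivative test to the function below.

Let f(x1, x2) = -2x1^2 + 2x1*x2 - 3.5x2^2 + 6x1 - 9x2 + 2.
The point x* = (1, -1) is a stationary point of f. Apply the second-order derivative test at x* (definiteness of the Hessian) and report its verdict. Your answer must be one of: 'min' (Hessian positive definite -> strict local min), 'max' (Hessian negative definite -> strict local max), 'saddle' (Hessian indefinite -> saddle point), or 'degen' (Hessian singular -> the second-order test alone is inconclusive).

Compute the Hessian H = grad^2 f:
  H = [[-4, 2], [2, -7]]
Verify stationarity: grad f(x*) = H x* + g = (0, 0).
Eigenvalues of H: -8, -3.
Both eigenvalues < 0, so H is negative definite -> x* is a strict local max.

max


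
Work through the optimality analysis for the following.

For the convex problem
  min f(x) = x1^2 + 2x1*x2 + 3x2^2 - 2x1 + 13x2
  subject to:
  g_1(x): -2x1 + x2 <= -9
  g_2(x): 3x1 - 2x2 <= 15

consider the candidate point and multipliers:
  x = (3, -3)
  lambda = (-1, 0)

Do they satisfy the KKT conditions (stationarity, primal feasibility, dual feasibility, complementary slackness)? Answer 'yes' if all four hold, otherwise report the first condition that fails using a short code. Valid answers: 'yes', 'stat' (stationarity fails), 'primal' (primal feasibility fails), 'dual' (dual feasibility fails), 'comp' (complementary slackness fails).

Gradient of f: grad f(x) = Q x + c = (-2, 1)
Constraint values g_i(x) = a_i^T x - b_i:
  g_1((3, -3)) = 0
  g_2((3, -3)) = 0
Stationarity residual: grad f(x) + sum_i lambda_i a_i = (0, 0)
  -> stationarity OK
Primal feasibility (all g_i <= 0): OK
Dual feasibility (all lambda_i >= 0): FAILS
Complementary slackness (lambda_i * g_i(x) = 0 for all i): OK

Verdict: the first failing condition is dual_feasibility -> dual.

dual


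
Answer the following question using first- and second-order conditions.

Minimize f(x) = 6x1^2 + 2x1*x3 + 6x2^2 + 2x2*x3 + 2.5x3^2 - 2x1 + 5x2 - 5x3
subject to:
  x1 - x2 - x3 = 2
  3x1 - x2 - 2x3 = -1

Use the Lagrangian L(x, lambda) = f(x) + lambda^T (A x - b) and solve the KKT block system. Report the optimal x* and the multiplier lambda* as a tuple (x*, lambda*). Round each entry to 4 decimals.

Form the Lagrangian:
  L(x, lambda) = (1/2) x^T Q x + c^T x + lambda^T (A x - b)
Stationarity (grad_x L = 0): Q x + c + A^T lambda = 0.
Primal feasibility: A x = b.

This gives the KKT block system:
  [ Q   A^T ] [ x     ]   [-c ]
  [ A    0  ] [ lambda ] = [ b ]

Solving the linear system:
  x*      = (-1.2045, -3.7955, 0.5909)
  lambda* = (-66.6818, 27.3182)
  f(x*)   = 70.5795

x* = (-1.2045, -3.7955, 0.5909), lambda* = (-66.6818, 27.3182)


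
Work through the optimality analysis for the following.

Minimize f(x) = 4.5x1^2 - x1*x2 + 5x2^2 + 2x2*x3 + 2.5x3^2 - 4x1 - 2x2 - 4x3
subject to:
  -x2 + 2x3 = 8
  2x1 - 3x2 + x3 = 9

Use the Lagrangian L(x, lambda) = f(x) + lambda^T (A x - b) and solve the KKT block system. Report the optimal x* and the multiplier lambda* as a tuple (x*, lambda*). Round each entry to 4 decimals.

Form the Lagrangian:
  L(x, lambda) = (1/2) x^T Q x + c^T x + lambda^T (A x - b)
Stationarity (grad_x L = 0): Q x + c + A^T lambda = 0.
Primal feasibility: A x = b.

This gives the KKT block system:
  [ Q   A^T ] [ x     ]   [-c ]
  [ A    0  ] [ lambda ] = [ b ]

Solving the linear system:
  x*      = (0.7557, -1.3955, 3.3023)
  lambda* = (-3.8111, -2.0982)
  f(x*)   = 17.966

x* = (0.7557, -1.3955, 3.3023), lambda* = (-3.8111, -2.0982)


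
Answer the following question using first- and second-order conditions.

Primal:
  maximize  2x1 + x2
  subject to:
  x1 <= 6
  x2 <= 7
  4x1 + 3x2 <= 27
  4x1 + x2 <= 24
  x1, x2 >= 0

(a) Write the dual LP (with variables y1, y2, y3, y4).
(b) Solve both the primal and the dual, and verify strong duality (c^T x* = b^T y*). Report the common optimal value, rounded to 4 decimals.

The standard primal-dual pair for 'max c^T x s.t. A x <= b, x >= 0' is:
  Dual:  min b^T y  s.t.  A^T y >= c,  y >= 0.

So the dual LP is:
  minimize  6y1 + 7y2 + 27y3 + 24y4
  subject to:
    y1 + 4y3 + 4y4 >= 2
    y2 + 3y3 + y4 >= 1
    y1, y2, y3, y4 >= 0

Solving the primal: x* = (5.625, 1.5).
  primal value c^T x* = 12.75.
Solving the dual: y* = (0, 0, 0.25, 0.25).
  dual value b^T y* = 12.75.
Strong duality: c^T x* = b^T y*. Confirmed.

12.75


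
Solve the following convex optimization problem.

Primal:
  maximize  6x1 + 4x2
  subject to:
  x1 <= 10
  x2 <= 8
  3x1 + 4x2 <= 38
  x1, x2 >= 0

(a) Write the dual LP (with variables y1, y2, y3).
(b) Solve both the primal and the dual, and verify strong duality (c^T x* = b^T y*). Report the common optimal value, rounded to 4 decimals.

The standard primal-dual pair for 'max c^T x s.t. A x <= b, x >= 0' is:
  Dual:  min b^T y  s.t.  A^T y >= c,  y >= 0.

So the dual LP is:
  minimize  10y1 + 8y2 + 38y3
  subject to:
    y1 + 3y3 >= 6
    y2 + 4y3 >= 4
    y1, y2, y3 >= 0

Solving the primal: x* = (10, 2).
  primal value c^T x* = 68.
Solving the dual: y* = (3, 0, 1).
  dual value b^T y* = 68.
Strong duality: c^T x* = b^T y*. Confirmed.

68


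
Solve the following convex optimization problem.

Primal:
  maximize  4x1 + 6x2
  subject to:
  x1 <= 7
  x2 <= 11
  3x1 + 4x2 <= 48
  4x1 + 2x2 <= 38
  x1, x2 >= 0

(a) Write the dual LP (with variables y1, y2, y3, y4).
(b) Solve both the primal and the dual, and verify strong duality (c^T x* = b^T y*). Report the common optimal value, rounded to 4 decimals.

The standard primal-dual pair for 'max c^T x s.t. A x <= b, x >= 0' is:
  Dual:  min b^T y  s.t.  A^T y >= c,  y >= 0.

So the dual LP is:
  minimize  7y1 + 11y2 + 48y3 + 38y4
  subject to:
    y1 + 3y3 + 4y4 >= 4
    y2 + 4y3 + 2y4 >= 6
    y1, y2, y3, y4 >= 0

Solving the primal: x* = (1.3333, 11).
  primal value c^T x* = 71.3333.
Solving the dual: y* = (0, 0.6667, 1.3333, 0).
  dual value b^T y* = 71.3333.
Strong duality: c^T x* = b^T y*. Confirmed.

71.3333


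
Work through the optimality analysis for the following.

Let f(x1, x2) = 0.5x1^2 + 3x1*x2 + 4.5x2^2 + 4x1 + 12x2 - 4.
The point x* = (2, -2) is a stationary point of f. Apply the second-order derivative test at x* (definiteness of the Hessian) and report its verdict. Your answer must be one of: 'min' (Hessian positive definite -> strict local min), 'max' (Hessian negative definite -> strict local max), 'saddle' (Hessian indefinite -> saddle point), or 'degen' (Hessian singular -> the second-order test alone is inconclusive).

Compute the Hessian H = grad^2 f:
  H = [[1, 3], [3, 9]]
Verify stationarity: grad f(x*) = H x* + g = (0, 0).
Eigenvalues of H: 0, 10.
H has a zero eigenvalue (singular; positive semidefinite but not definite), so H is neither positive definite, negative definite, nor indefinite. The second-order test alone is inconclusive -> degen.
(Indeed, f is constant along the null direction of H through x*, so x* is not a strict local extremum.)

degen


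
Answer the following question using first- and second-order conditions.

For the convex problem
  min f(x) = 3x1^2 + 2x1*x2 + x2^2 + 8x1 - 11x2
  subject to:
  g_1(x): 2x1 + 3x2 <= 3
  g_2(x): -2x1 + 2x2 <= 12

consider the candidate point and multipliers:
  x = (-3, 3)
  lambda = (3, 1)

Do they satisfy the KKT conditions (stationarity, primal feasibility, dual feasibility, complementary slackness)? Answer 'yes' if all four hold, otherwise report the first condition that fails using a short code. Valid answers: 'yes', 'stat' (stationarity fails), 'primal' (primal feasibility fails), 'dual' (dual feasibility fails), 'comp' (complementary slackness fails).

Gradient of f: grad f(x) = Q x + c = (-4, -11)
Constraint values g_i(x) = a_i^T x - b_i:
  g_1((-3, 3)) = 0
  g_2((-3, 3)) = 0
Stationarity residual: grad f(x) + sum_i lambda_i a_i = (0, 0)
  -> stationarity OK
Primal feasibility (all g_i <= 0): OK
Dual feasibility (all lambda_i >= 0): OK
Complementary slackness (lambda_i * g_i(x) = 0 for all i): OK

Verdict: yes, KKT holds.

yes


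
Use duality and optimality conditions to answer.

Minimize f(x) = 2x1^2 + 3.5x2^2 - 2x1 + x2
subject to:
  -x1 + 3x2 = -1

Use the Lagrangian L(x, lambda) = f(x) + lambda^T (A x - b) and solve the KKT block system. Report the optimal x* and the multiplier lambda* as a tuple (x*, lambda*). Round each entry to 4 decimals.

Form the Lagrangian:
  L(x, lambda) = (1/2) x^T Q x + c^T x + lambda^T (A x - b)
Stationarity (grad_x L = 0): Q x + c + A^T lambda = 0.
Primal feasibility: A x = b.

This gives the KKT block system:
  [ Q   A^T ] [ x     ]   [-c ]
  [ A    0  ] [ lambda ] = [ b ]

Solving the linear system:
  x*      = (0.5116, -0.1628)
  lambda* = (0.0465)
  f(x*)   = -0.5698

x* = (0.5116, -0.1628), lambda* = (0.0465)


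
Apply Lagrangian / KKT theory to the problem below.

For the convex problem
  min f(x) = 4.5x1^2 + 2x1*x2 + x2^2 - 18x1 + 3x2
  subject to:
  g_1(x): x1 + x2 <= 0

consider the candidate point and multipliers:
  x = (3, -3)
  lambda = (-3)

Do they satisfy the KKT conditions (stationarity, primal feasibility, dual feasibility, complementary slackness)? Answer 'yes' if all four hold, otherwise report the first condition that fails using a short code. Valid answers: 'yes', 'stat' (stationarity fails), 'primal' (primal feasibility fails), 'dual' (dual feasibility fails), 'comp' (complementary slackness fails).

Gradient of f: grad f(x) = Q x + c = (3, 3)
Constraint values g_i(x) = a_i^T x - b_i:
  g_1((3, -3)) = 0
Stationarity residual: grad f(x) + sum_i lambda_i a_i = (0, 0)
  -> stationarity OK
Primal feasibility (all g_i <= 0): OK
Dual feasibility (all lambda_i >= 0): FAILS
Complementary slackness (lambda_i * g_i(x) = 0 for all i): OK

Verdict: the first failing condition is dual_feasibility -> dual.

dual


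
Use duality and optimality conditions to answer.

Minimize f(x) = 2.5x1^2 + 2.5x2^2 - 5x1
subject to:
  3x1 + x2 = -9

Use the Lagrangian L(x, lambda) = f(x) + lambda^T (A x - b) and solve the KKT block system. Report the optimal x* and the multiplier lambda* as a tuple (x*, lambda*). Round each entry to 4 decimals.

Form the Lagrangian:
  L(x, lambda) = (1/2) x^T Q x + c^T x + lambda^T (A x - b)
Stationarity (grad_x L = 0): Q x + c + A^T lambda = 0.
Primal feasibility: A x = b.

This gives the KKT block system:
  [ Q   A^T ] [ x     ]   [-c ]
  [ A    0  ] [ lambda ] = [ b ]

Solving the linear system:
  x*      = (-2.6, -1.2)
  lambda* = (6)
  f(x*)   = 33.5

x* = (-2.6, -1.2), lambda* = (6)


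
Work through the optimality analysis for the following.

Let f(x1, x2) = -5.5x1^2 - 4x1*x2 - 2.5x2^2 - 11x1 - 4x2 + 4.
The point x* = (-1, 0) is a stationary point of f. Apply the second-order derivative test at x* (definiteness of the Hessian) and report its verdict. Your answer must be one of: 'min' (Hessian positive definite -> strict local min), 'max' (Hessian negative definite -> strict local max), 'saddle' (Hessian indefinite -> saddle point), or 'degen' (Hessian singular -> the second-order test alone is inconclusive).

Compute the Hessian H = grad^2 f:
  H = [[-11, -4], [-4, -5]]
Verify stationarity: grad f(x*) = H x* + g = (0, 0).
Eigenvalues of H: -13, -3.
Both eigenvalues < 0, so H is negative definite -> x* is a strict local max.

max


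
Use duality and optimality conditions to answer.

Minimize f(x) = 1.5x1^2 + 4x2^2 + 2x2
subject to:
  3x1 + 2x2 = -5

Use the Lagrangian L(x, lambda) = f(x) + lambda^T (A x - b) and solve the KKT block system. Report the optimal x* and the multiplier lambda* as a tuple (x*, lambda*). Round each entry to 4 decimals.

Form the Lagrangian:
  L(x, lambda) = (1/2) x^T Q x + c^T x + lambda^T (A x - b)
Stationarity (grad_x L = 0): Q x + c + A^T lambda = 0.
Primal feasibility: A x = b.

This gives the KKT block system:
  [ Q   A^T ] [ x     ]   [-c ]
  [ A    0  ] [ lambda ] = [ b ]

Solving the linear system:
  x*      = (-1.2857, -0.5714)
  lambda* = (1.2857)
  f(x*)   = 2.6429

x* = (-1.2857, -0.5714), lambda* = (1.2857)


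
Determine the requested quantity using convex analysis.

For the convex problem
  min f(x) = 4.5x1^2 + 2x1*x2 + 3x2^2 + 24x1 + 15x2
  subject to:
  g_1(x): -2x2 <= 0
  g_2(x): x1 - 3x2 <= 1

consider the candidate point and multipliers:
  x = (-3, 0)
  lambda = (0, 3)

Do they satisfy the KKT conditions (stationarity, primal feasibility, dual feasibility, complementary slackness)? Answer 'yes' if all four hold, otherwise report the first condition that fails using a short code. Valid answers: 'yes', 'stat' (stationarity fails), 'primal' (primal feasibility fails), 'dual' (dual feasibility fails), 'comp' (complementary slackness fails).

Gradient of f: grad f(x) = Q x + c = (-3, 9)
Constraint values g_i(x) = a_i^T x - b_i:
  g_1((-3, 0)) = 0
  g_2((-3, 0)) = -4
Stationarity residual: grad f(x) + sum_i lambda_i a_i = (0, 0)
  -> stationarity OK
Primal feasibility (all g_i <= 0): OK
Dual feasibility (all lambda_i >= 0): OK
Complementary slackness (lambda_i * g_i(x) = 0 for all i): FAILS

Verdict: the first failing condition is complementary_slackness -> comp.

comp


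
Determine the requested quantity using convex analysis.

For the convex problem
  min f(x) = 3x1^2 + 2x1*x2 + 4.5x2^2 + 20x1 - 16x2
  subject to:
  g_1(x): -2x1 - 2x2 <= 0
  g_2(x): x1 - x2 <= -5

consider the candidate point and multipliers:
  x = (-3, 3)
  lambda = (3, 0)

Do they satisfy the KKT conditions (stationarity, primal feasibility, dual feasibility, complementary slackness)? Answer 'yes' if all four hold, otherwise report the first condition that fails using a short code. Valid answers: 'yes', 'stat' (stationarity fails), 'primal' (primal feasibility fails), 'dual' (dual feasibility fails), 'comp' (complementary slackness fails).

Gradient of f: grad f(x) = Q x + c = (8, 5)
Constraint values g_i(x) = a_i^T x - b_i:
  g_1((-3, 3)) = 0
  g_2((-3, 3)) = -1
Stationarity residual: grad f(x) + sum_i lambda_i a_i = (2, -1)
  -> stationarity FAILS
Primal feasibility (all g_i <= 0): OK
Dual feasibility (all lambda_i >= 0): OK
Complementary slackness (lambda_i * g_i(x) = 0 for all i): OK

Verdict: the first failing condition is stationarity -> stat.

stat


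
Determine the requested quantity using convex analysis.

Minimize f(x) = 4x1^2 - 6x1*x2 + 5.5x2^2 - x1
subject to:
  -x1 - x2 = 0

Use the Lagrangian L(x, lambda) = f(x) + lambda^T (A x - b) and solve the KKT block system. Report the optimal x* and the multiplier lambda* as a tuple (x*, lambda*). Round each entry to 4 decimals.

Form the Lagrangian:
  L(x, lambda) = (1/2) x^T Q x + c^T x + lambda^T (A x - b)
Stationarity (grad_x L = 0): Q x + c + A^T lambda = 0.
Primal feasibility: A x = b.

This gives the KKT block system:
  [ Q   A^T ] [ x     ]   [-c ]
  [ A    0  ] [ lambda ] = [ b ]

Solving the linear system:
  x*      = (0.0323, -0.0323)
  lambda* = (-0.5484)
  f(x*)   = -0.0161

x* = (0.0323, -0.0323), lambda* = (-0.5484)


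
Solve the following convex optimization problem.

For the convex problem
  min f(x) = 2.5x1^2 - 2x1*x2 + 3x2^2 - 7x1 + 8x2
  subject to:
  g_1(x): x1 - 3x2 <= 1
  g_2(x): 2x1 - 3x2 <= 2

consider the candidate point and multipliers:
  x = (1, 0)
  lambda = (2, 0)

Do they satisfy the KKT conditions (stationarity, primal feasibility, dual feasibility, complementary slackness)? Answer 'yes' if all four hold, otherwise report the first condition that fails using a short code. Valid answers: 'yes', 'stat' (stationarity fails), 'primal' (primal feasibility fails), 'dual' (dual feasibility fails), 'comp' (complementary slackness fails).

Gradient of f: grad f(x) = Q x + c = (-2, 6)
Constraint values g_i(x) = a_i^T x - b_i:
  g_1((1, 0)) = 0
  g_2((1, 0)) = 0
Stationarity residual: grad f(x) + sum_i lambda_i a_i = (0, 0)
  -> stationarity OK
Primal feasibility (all g_i <= 0): OK
Dual feasibility (all lambda_i >= 0): OK
Complementary slackness (lambda_i * g_i(x) = 0 for all i): OK

Verdict: yes, KKT holds.

yes


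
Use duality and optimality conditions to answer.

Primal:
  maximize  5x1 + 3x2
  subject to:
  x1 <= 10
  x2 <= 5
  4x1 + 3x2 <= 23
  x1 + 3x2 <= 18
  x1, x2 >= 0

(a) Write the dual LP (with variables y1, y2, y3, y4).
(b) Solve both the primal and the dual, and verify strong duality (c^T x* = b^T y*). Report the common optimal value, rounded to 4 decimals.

The standard primal-dual pair for 'max c^T x s.t. A x <= b, x >= 0' is:
  Dual:  min b^T y  s.t.  A^T y >= c,  y >= 0.

So the dual LP is:
  minimize  10y1 + 5y2 + 23y3 + 18y4
  subject to:
    y1 + 4y3 + y4 >= 5
    y2 + 3y3 + 3y4 >= 3
    y1, y2, y3, y4 >= 0

Solving the primal: x* = (5.75, 0).
  primal value c^T x* = 28.75.
Solving the dual: y* = (0, 0, 1.25, 0).
  dual value b^T y* = 28.75.
Strong duality: c^T x* = b^T y*. Confirmed.

28.75


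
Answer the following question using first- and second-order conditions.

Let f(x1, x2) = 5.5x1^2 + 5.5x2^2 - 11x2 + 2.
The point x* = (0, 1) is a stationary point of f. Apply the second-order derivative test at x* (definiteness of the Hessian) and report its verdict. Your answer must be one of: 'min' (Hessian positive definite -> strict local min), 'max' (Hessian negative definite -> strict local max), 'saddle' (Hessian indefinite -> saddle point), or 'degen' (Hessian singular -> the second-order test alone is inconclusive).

Compute the Hessian H = grad^2 f:
  H = [[11, 0], [0, 11]]
Verify stationarity: grad f(x*) = H x* + g = (0, 0).
Eigenvalues of H: 11, 11.
Both eigenvalues > 0, so H is positive definite -> x* is a strict local min.

min


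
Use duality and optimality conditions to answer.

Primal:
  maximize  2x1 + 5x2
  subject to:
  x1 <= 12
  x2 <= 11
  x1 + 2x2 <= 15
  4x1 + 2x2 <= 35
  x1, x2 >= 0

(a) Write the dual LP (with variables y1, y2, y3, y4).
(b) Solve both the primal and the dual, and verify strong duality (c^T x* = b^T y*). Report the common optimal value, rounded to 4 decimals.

The standard primal-dual pair for 'max c^T x s.t. A x <= b, x >= 0' is:
  Dual:  min b^T y  s.t.  A^T y >= c,  y >= 0.

So the dual LP is:
  minimize  12y1 + 11y2 + 15y3 + 35y4
  subject to:
    y1 + y3 + 4y4 >= 2
    y2 + 2y3 + 2y4 >= 5
    y1, y2, y3, y4 >= 0

Solving the primal: x* = (0, 7.5).
  primal value c^T x* = 37.5.
Solving the dual: y* = (0, 0, 2.5, 0).
  dual value b^T y* = 37.5.
Strong duality: c^T x* = b^T y*. Confirmed.

37.5


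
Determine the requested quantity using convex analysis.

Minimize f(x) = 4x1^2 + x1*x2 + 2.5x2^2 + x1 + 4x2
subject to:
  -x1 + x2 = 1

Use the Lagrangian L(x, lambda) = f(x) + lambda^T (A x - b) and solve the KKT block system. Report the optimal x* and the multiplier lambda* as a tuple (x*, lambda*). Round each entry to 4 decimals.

Form the Lagrangian:
  L(x, lambda) = (1/2) x^T Q x + c^T x + lambda^T (A x - b)
Stationarity (grad_x L = 0): Q x + c + A^T lambda = 0.
Primal feasibility: A x = b.

This gives the KKT block system:
  [ Q   A^T ] [ x     ]   [-c ]
  [ A    0  ] [ lambda ] = [ b ]

Solving the linear system:
  x*      = (-0.7333, 0.2667)
  lambda* = (-4.6)
  f(x*)   = 2.4667

x* = (-0.7333, 0.2667), lambda* = (-4.6)


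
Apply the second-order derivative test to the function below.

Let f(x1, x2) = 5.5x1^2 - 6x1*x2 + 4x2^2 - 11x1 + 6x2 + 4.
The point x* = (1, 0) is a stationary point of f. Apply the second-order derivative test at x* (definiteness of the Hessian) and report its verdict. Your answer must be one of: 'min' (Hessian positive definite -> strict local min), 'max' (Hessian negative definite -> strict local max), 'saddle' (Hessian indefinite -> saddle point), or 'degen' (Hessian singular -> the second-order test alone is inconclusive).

Compute the Hessian H = grad^2 f:
  H = [[11, -6], [-6, 8]]
Verify stationarity: grad f(x*) = H x* + g = (0, 0).
Eigenvalues of H: 3.3153, 15.6847.
Both eigenvalues > 0, so H is positive definite -> x* is a strict local min.

min


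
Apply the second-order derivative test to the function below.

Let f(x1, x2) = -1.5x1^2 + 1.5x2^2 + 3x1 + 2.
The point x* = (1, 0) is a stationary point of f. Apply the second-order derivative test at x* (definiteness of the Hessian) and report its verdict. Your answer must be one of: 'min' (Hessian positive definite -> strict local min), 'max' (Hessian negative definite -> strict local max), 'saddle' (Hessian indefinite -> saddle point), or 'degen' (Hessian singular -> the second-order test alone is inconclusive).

Compute the Hessian H = grad^2 f:
  H = [[-3, 0], [0, 3]]
Verify stationarity: grad f(x*) = H x* + g = (0, 0).
Eigenvalues of H: -3, 3.
Eigenvalues have mixed signs, so H is indefinite -> x* is a saddle point.

saddle


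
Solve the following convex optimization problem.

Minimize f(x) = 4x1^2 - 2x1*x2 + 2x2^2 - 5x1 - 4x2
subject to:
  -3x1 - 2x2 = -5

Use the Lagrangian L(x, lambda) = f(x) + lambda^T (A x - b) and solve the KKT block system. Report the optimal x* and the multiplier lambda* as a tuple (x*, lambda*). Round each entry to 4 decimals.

Form the Lagrangian:
  L(x, lambda) = (1/2) x^T Q x + c^T x + lambda^T (A x - b)
Stationarity (grad_x L = 0): Q x + c + A^T lambda = 0.
Primal feasibility: A x = b.

This gives the KKT block system:
  [ Q   A^T ] [ x     ]   [-c ]
  [ A    0  ] [ lambda ] = [ b ]

Solving the linear system:
  x*      = (0.8261, 1.2609)
  lambda* = (-0.3043)
  f(x*)   = -5.3478

x* = (0.8261, 1.2609), lambda* = (-0.3043)


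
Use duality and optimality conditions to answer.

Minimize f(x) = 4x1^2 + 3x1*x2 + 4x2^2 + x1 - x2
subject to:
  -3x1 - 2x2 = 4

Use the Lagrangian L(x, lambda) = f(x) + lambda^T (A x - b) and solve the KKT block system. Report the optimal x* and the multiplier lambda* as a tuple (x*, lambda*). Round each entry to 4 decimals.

Form the Lagrangian:
  L(x, lambda) = (1/2) x^T Q x + c^T x + lambda^T (A x - b)
Stationarity (grad_x L = 0): Q x + c + A^T lambda = 0.
Primal feasibility: A x = b.

This gives the KKT block system:
  [ Q   A^T ] [ x     ]   [-c ]
  [ A    0  ] [ lambda ] = [ b ]

Solving the linear system:
  x*      = (-1.2059, -0.1912)
  lambda* = (-3.0735)
  f(x*)   = 5.6397

x* = (-1.2059, -0.1912), lambda* = (-3.0735)


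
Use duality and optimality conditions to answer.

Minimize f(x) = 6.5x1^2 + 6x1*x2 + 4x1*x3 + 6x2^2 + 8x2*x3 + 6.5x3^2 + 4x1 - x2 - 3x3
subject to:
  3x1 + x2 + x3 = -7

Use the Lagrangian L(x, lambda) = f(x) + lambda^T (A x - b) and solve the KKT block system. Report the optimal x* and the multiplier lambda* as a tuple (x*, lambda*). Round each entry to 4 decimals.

Form the Lagrangian:
  L(x, lambda) = (1/2) x^T Q x + c^T x + lambda^T (A x - b)
Stationarity (grad_x L = 0): Q x + c + A^T lambda = 0.
Primal feasibility: A x = b.

This gives the KKT block system:
  [ Q   A^T ] [ x     ]   [-c ]
  [ A    0  ] [ lambda ] = [ b ]

Solving the linear system:
  x*      = (-2.5459, 0.6977, -0.0602)
  lambda* = (8.3835)
  f(x*)   = 23.9917

x* = (-2.5459, 0.6977, -0.0602), lambda* = (8.3835)


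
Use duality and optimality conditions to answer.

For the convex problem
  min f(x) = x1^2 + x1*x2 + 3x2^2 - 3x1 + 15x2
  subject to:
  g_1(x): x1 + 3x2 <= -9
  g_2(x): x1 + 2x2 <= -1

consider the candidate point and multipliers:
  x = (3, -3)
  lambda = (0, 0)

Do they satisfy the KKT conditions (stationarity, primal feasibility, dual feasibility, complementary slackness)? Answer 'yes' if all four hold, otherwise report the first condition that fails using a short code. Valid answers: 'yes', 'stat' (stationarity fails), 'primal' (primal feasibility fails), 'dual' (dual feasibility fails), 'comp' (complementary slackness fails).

Gradient of f: grad f(x) = Q x + c = (0, 0)
Constraint values g_i(x) = a_i^T x - b_i:
  g_1((3, -3)) = 3
  g_2((3, -3)) = -2
Stationarity residual: grad f(x) + sum_i lambda_i a_i = (0, 0)
  -> stationarity OK
Primal feasibility (all g_i <= 0): FAILS
Dual feasibility (all lambda_i >= 0): OK
Complementary slackness (lambda_i * g_i(x) = 0 for all i): OK

Verdict: the first failing condition is primal_feasibility -> primal.

primal


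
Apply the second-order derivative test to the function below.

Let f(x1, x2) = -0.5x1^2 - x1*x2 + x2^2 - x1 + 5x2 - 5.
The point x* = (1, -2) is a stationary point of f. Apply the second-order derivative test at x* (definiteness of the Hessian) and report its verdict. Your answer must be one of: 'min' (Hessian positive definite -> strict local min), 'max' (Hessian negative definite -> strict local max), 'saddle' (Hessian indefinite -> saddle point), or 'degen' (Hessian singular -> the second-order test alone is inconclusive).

Compute the Hessian H = grad^2 f:
  H = [[-1, -1], [-1, 2]]
Verify stationarity: grad f(x*) = H x* + g = (0, 0).
Eigenvalues of H: -1.3028, 2.3028.
Eigenvalues have mixed signs, so H is indefinite -> x* is a saddle point.

saddle


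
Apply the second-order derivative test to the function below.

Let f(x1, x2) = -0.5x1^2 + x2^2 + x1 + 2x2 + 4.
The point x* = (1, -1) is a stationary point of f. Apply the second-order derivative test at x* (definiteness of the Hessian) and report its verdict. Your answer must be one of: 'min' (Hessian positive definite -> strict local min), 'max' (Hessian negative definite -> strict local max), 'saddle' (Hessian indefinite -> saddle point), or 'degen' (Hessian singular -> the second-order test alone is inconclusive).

Compute the Hessian H = grad^2 f:
  H = [[-1, 0], [0, 2]]
Verify stationarity: grad f(x*) = H x* + g = (0, 0).
Eigenvalues of H: -1, 2.
Eigenvalues have mixed signs, so H is indefinite -> x* is a saddle point.

saddle


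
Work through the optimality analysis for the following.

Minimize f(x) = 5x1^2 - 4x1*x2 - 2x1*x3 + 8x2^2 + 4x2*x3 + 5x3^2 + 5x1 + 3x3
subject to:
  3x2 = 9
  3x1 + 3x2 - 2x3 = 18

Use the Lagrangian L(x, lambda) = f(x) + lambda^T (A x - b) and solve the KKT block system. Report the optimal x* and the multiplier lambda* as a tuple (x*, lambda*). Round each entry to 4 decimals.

Form the Lagrangian:
  L(x, lambda) = (1/2) x^T Q x + c^T x + lambda^T (A x - b)
Stationarity (grad_x L = 0): Q x + c + A^T lambda = 0.
Primal feasibility: A x = b.

This gives the KKT block system:
  [ Q   A^T ] [ x     ]   [-c ]
  [ A    0  ] [ lambda ] = [ b ]

Solving the linear system:
  x*      = (1.6226, 3, -2.066)
  lambda* = (-6.6289, -4.4528)
  f(x*)   = 70.8632

x* = (1.6226, 3, -2.066), lambda* = (-6.6289, -4.4528)


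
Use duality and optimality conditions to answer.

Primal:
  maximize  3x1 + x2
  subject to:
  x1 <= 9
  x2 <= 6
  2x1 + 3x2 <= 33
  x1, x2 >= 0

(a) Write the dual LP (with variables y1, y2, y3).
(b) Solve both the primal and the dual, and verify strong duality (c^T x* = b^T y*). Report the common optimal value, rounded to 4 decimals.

The standard primal-dual pair for 'max c^T x s.t. A x <= b, x >= 0' is:
  Dual:  min b^T y  s.t.  A^T y >= c,  y >= 0.

So the dual LP is:
  minimize  9y1 + 6y2 + 33y3
  subject to:
    y1 + 2y3 >= 3
    y2 + 3y3 >= 1
    y1, y2, y3 >= 0

Solving the primal: x* = (9, 5).
  primal value c^T x* = 32.
Solving the dual: y* = (2.3333, 0, 0.3333).
  dual value b^T y* = 32.
Strong duality: c^T x* = b^T y*. Confirmed.

32


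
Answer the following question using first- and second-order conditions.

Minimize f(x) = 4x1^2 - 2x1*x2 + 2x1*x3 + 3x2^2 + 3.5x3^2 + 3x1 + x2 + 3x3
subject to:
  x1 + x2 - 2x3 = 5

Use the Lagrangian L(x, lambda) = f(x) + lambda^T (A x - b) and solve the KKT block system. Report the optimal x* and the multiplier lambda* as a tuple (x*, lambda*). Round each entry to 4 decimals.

Form the Lagrangian:
  L(x, lambda) = (1/2) x^T Q x + c^T x + lambda^T (A x - b)
Stationarity (grad_x L = 0): Q x + c + A^T lambda = 0.
Primal feasibility: A x = b.

This gives the KKT block system:
  [ Q   A^T ] [ x     ]   [-c ]
  [ A    0  ] [ lambda ] = [ b ]

Solving the linear system:
  x*      = (0.7403, 0.7348, -1.7624)
  lambda* = (-3.9282)
  f(x*)   = 8.6547

x* = (0.7403, 0.7348, -1.7624), lambda* = (-3.9282)


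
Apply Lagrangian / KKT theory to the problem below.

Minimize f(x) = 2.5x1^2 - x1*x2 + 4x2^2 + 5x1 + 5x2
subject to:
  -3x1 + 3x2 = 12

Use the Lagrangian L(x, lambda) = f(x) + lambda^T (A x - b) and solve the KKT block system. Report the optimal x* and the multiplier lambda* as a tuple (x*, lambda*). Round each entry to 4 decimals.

Form the Lagrangian:
  L(x, lambda) = (1/2) x^T Q x + c^T x + lambda^T (A x - b)
Stationarity (grad_x L = 0): Q x + c + A^T lambda = 0.
Primal feasibility: A x = b.

This gives the KKT block system:
  [ Q   A^T ] [ x     ]   [-c ]
  [ A    0  ] [ lambda ] = [ b ]

Solving the linear system:
  x*      = (-3.4545, 0.5455)
  lambda* = (-4.2727)
  f(x*)   = 18.3636

x* = (-3.4545, 0.5455), lambda* = (-4.2727)


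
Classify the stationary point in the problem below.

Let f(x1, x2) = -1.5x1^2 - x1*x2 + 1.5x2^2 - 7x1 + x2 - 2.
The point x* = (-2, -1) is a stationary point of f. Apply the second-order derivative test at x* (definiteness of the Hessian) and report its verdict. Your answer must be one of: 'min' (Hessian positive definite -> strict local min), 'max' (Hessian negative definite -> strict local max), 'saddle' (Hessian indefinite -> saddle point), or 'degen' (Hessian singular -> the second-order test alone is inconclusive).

Compute the Hessian H = grad^2 f:
  H = [[-3, -1], [-1, 3]]
Verify stationarity: grad f(x*) = H x* + g = (0, 0).
Eigenvalues of H: -3.1623, 3.1623.
Eigenvalues have mixed signs, so H is indefinite -> x* is a saddle point.

saddle


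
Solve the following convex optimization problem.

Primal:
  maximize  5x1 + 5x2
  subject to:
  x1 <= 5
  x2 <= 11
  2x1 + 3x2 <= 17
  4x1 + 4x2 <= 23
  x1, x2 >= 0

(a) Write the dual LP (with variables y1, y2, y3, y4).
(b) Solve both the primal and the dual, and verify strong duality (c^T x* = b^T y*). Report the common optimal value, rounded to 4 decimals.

The standard primal-dual pair for 'max c^T x s.t. A x <= b, x >= 0' is:
  Dual:  min b^T y  s.t.  A^T y >= c,  y >= 0.

So the dual LP is:
  minimize  5y1 + 11y2 + 17y3 + 23y4
  subject to:
    y1 + 2y3 + 4y4 >= 5
    y2 + 3y3 + 4y4 >= 5
    y1, y2, y3, y4 >= 0

Solving the primal: x* = (5, 0.75).
  primal value c^T x* = 28.75.
Solving the dual: y* = (0, 0, 0, 1.25).
  dual value b^T y* = 28.75.
Strong duality: c^T x* = b^T y*. Confirmed.

28.75


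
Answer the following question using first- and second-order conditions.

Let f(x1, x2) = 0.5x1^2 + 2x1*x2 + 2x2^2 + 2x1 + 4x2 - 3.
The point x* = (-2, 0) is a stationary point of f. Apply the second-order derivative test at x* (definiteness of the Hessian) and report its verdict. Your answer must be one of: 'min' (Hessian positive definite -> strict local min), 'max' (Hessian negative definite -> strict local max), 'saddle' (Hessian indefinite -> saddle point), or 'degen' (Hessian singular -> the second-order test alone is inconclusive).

Compute the Hessian H = grad^2 f:
  H = [[1, 2], [2, 4]]
Verify stationarity: grad f(x*) = H x* + g = (0, 0).
Eigenvalues of H: 0, 5.
H has a zero eigenvalue (singular; positive semidefinite but not definite), so H is neither positive definite, negative definite, nor indefinite. The second-order test alone is inconclusive -> degen.
(Indeed, f is constant along the null direction of H through x*, so x* is not a strict local extremum.)

degen


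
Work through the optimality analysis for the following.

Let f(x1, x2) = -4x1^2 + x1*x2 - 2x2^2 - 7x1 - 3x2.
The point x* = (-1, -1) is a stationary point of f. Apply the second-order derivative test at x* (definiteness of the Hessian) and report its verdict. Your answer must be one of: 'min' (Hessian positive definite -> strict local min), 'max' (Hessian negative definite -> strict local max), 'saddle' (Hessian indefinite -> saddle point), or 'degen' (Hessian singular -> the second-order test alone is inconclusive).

Compute the Hessian H = grad^2 f:
  H = [[-8, 1], [1, -4]]
Verify stationarity: grad f(x*) = H x* + g = (0, 0).
Eigenvalues of H: -8.2361, -3.7639.
Both eigenvalues < 0, so H is negative definite -> x* is a strict local max.

max


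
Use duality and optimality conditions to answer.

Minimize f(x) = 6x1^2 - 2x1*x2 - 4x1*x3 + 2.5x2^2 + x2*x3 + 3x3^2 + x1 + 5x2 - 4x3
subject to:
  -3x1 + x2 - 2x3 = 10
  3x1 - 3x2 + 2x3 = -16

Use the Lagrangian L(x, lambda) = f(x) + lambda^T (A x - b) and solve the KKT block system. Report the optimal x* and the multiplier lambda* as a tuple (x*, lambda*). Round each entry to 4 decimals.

Form the Lagrangian:
  L(x, lambda) = (1/2) x^T Q x + c^T x + lambda^T (A x - b)
Stationarity (grad_x L = 0): Q x + c + A^T lambda = 0.
Primal feasibility: A x = b.

This gives the KKT block system:
  [ Q   A^T ] [ x     ]   [-c ]
  [ A    0  ] [ lambda ] = [ b ]

Solving the linear system:
  x*      = (-1.12, 3, -1.82)
  lambda* = (4.63, 8.35)
  f(x*)   = 54.23

x* = (-1.12, 3, -1.82), lambda* = (4.63, 8.35)


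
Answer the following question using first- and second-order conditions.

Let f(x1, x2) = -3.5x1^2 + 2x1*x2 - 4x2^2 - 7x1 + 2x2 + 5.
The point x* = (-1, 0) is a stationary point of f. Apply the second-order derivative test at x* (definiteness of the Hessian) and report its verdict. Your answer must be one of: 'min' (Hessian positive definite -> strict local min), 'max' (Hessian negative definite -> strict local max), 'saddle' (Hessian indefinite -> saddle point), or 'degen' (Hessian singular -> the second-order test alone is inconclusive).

Compute the Hessian H = grad^2 f:
  H = [[-7, 2], [2, -8]]
Verify stationarity: grad f(x*) = H x* + g = (0, 0).
Eigenvalues of H: -9.5616, -5.4384.
Both eigenvalues < 0, so H is negative definite -> x* is a strict local max.

max


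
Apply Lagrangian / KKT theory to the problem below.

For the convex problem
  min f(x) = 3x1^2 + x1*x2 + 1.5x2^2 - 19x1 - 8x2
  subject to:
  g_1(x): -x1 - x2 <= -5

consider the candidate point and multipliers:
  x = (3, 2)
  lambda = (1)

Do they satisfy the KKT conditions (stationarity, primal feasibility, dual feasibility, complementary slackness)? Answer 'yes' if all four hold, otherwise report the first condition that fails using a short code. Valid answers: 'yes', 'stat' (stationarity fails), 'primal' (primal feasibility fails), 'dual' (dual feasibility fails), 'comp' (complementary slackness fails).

Gradient of f: grad f(x) = Q x + c = (1, 1)
Constraint values g_i(x) = a_i^T x - b_i:
  g_1((3, 2)) = 0
Stationarity residual: grad f(x) + sum_i lambda_i a_i = (0, 0)
  -> stationarity OK
Primal feasibility (all g_i <= 0): OK
Dual feasibility (all lambda_i >= 0): OK
Complementary slackness (lambda_i * g_i(x) = 0 for all i): OK

Verdict: yes, KKT holds.

yes


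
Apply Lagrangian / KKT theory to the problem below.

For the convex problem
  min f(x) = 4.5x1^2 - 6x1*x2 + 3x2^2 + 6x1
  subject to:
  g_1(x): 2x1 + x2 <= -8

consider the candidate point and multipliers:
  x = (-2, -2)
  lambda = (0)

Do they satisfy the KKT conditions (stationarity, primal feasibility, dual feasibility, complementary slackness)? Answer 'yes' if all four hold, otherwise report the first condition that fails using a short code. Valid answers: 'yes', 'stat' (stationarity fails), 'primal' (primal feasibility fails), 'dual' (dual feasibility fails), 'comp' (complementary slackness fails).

Gradient of f: grad f(x) = Q x + c = (0, 0)
Constraint values g_i(x) = a_i^T x - b_i:
  g_1((-2, -2)) = 2
Stationarity residual: grad f(x) + sum_i lambda_i a_i = (0, 0)
  -> stationarity OK
Primal feasibility (all g_i <= 0): FAILS
Dual feasibility (all lambda_i >= 0): OK
Complementary slackness (lambda_i * g_i(x) = 0 for all i): OK

Verdict: the first failing condition is primal_feasibility -> primal.

primal


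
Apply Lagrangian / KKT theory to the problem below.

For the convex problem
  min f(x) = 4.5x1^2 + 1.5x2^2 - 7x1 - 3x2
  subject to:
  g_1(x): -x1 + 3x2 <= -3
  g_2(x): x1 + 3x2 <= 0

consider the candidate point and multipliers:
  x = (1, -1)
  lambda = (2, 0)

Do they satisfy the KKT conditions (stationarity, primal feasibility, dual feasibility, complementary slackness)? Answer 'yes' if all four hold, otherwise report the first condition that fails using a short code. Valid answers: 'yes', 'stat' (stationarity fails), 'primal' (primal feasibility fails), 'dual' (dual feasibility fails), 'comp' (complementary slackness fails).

Gradient of f: grad f(x) = Q x + c = (2, -6)
Constraint values g_i(x) = a_i^T x - b_i:
  g_1((1, -1)) = -1
  g_2((1, -1)) = -2
Stationarity residual: grad f(x) + sum_i lambda_i a_i = (0, 0)
  -> stationarity OK
Primal feasibility (all g_i <= 0): OK
Dual feasibility (all lambda_i >= 0): OK
Complementary slackness (lambda_i * g_i(x) = 0 for all i): FAILS

Verdict: the first failing condition is complementary_slackness -> comp.

comp


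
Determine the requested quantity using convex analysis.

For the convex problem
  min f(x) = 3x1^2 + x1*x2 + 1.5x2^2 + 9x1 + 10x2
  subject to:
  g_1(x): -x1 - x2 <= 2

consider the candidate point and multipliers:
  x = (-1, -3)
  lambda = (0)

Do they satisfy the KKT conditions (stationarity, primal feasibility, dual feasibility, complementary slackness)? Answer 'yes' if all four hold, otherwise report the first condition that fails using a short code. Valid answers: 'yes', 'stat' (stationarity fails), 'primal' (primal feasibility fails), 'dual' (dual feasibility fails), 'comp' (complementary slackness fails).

Gradient of f: grad f(x) = Q x + c = (0, 0)
Constraint values g_i(x) = a_i^T x - b_i:
  g_1((-1, -3)) = 2
Stationarity residual: grad f(x) + sum_i lambda_i a_i = (0, 0)
  -> stationarity OK
Primal feasibility (all g_i <= 0): FAILS
Dual feasibility (all lambda_i >= 0): OK
Complementary slackness (lambda_i * g_i(x) = 0 for all i): OK

Verdict: the first failing condition is primal_feasibility -> primal.

primal


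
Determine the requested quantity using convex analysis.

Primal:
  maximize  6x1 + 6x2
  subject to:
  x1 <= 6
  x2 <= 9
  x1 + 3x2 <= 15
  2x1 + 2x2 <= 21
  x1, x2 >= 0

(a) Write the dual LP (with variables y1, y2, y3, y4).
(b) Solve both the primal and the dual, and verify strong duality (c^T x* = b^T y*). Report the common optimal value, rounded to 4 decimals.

The standard primal-dual pair for 'max c^T x s.t. A x <= b, x >= 0' is:
  Dual:  min b^T y  s.t.  A^T y >= c,  y >= 0.

So the dual LP is:
  minimize  6y1 + 9y2 + 15y3 + 21y4
  subject to:
    y1 + y3 + 2y4 >= 6
    y2 + 3y3 + 2y4 >= 6
    y1, y2, y3, y4 >= 0

Solving the primal: x* = (6, 3).
  primal value c^T x* = 54.
Solving the dual: y* = (4, 0, 2, 0).
  dual value b^T y* = 54.
Strong duality: c^T x* = b^T y*. Confirmed.

54


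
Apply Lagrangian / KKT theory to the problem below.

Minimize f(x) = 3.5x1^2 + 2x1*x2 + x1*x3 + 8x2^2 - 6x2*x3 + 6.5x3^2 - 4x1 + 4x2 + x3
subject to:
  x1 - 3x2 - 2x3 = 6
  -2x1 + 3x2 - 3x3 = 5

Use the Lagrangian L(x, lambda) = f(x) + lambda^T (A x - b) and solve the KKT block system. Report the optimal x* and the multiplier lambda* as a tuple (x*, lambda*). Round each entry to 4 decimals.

Form the Lagrangian:
  L(x, lambda) = (1/2) x^T Q x + c^T x + lambda^T (A x - b)
Stationarity (grad_x L = 0): Q x + c + A^T lambda = 0.
Primal feasibility: A x = b.

This gives the KKT block system:
  [ Q   A^T ] [ x     ]   [-c ]
  [ A    0  ] [ lambda ] = [ b ]

Solving the linear system:
  x*      = (-0.122, -0.5903, -2.1756)
  lambda* = (-3.2995, -5.7547)
  f(x*)   = 22.2611

x* = (-0.122, -0.5903, -2.1756), lambda* = (-3.2995, -5.7547)
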